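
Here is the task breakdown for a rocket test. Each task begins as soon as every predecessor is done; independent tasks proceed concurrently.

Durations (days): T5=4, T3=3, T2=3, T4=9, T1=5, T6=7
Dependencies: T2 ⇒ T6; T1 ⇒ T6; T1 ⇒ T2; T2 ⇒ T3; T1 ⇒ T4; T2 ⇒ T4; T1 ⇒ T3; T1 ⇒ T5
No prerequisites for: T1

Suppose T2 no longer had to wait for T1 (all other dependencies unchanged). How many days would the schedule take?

With the dependency in place, T1→T2→T4 = 5+3+9 = 17 sets the finish at 17 days.
Without T1→T2, T2's earliest start moves from 5 to 0.
New critical path: T1→T4 = 5+9 = 14 ⇒ 14 days.

14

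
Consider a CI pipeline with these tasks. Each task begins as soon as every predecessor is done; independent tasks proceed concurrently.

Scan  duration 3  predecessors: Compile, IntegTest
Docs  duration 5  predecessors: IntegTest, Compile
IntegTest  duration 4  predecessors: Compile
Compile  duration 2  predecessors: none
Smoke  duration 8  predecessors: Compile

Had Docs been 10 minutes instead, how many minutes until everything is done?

Critical path before the change: Compile→IntegTest→Docs = 2+4+5 = 11 giving 11 minutes.
Since Docs is critical, the +5 change carries straight to that chain (now 16 minutes).
No other chain overtakes it, so the finish is 16 minutes.

16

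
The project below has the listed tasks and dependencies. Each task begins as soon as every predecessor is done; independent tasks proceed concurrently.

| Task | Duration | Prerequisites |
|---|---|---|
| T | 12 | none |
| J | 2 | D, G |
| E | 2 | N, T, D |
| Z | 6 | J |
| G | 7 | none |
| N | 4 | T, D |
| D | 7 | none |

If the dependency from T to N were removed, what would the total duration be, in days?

Original critical path: T→N→E = 12+4+2 = 18 ⇒ 18 days.
Without T→N, N's earliest start moves from 12 to 7.
After: G→J→Z = 7+2+6 = 15 → 15 days.

15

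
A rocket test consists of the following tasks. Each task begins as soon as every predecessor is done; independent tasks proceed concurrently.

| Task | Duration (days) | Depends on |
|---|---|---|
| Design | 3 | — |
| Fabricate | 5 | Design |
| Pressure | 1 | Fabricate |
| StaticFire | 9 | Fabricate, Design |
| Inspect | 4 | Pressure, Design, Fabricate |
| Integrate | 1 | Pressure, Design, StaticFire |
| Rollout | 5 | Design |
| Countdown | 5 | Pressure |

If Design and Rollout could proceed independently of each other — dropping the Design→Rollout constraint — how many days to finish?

Original critical path: Design→Fabricate→StaticFire→Integrate = 3+5+9+1 = 18 ⇒ 18 days.
Without Design→Rollout, Rollout's earliest start moves from 3 to 0.
New critical path: Design→Fabricate→StaticFire→Integrate = 3+5+9+1 = 18 ⇒ 18 days.

18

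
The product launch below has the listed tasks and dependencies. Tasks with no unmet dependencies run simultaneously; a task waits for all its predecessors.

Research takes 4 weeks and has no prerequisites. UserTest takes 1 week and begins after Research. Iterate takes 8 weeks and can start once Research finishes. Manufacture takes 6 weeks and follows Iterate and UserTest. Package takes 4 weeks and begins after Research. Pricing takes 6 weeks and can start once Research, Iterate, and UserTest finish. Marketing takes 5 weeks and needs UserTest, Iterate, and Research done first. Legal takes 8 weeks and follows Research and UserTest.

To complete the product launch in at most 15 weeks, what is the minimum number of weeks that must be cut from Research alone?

Current finish: 18 weeks; target: 15.
Research is on every critical path, so each week cut from Research cuts the finish by one (this holds down to a finish of 15).
Need 18 − 15 = 3 weeks off Research → Research becomes 1 week, finish becomes 15.

3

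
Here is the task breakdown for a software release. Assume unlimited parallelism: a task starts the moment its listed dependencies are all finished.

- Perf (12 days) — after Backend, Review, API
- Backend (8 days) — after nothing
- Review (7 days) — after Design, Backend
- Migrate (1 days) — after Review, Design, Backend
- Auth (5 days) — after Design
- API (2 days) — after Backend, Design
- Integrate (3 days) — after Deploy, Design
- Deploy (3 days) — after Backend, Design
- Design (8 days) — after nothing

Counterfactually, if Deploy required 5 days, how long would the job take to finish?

Actual critical path: Design→Review→Perf = 8+7+12 = 27 ⇒ 27 days.
Deploy has 13 days of float (longest path through it is 14).
The critical path is still Design→Review→Perf; finish is now 27 days.

27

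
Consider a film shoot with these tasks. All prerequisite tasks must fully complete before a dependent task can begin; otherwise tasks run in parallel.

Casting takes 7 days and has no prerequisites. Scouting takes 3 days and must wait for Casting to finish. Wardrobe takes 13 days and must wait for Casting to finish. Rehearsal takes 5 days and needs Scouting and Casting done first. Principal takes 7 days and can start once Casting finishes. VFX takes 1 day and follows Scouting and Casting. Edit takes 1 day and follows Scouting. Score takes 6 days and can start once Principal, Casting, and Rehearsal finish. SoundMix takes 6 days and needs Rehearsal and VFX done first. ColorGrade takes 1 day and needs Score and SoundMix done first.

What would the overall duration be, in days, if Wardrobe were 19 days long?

The binding path is Casting→Scouting→Rehearsal→Score→ColorGrade = 7+3+5+6+1 = 22; finish at 22 days.
Wardrobe has 2 days of float (longest path through it is 20).
Now Casting→Wardrobe = 7+19 = 26 is longest, so the finish becomes 26 days.

26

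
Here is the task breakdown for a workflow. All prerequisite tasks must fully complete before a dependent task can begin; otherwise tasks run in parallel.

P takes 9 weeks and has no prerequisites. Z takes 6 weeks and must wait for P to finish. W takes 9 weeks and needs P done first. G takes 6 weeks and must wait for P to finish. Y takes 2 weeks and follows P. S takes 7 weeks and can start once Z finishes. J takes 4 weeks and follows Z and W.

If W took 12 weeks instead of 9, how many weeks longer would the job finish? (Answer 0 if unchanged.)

3

Actual critical path: P→W→J = 9+9+4 = 22 ⇒ 22 weeks.
W is on the critical path; changing it to 12 makes that path 25 weeks.
The critical path is still P→W→J; finish is now 25 weeks.
Change in finish: 25 − 22 = +3 weeks.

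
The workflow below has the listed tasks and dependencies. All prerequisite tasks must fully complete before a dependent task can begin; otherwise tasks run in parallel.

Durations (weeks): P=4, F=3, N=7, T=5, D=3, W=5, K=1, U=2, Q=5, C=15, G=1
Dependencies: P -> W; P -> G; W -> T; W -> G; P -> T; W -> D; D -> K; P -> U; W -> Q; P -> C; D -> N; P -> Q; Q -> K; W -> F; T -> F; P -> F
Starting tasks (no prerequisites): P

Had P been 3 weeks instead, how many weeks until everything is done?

18

As given, the longest chain is P→W→D→N = 4+5+3+7 = 19, so the finish is 19 weeks.
P lies on that path, so at 3 weeks the path becomes 18 weeks.
That remains the longest chain; total 18 weeks.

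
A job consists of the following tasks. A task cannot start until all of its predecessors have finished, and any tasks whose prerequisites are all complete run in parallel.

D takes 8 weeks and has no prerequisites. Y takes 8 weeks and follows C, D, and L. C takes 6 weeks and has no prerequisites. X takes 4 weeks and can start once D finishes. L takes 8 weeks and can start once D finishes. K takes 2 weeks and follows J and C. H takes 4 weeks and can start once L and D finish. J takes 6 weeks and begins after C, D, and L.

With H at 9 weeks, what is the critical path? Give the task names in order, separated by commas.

D, L, H

Baseline: D→L→Y = 8+8+8 = 24 → 24 weeks.
H is off the critical path — its longest chain is 20 weeks, giving 4 of slack.
The binding chain switches to D→L→H = 8+8+9 = 25; finish 25 weeks.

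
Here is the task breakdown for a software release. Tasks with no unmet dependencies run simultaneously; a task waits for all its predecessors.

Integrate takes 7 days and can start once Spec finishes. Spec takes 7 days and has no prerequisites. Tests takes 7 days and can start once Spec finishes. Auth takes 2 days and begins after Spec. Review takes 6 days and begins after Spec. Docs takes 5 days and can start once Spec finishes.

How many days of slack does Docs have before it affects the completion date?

Spec→Tests = 7+7 = 14 sets the makespan at 14 days.
The longest chain containing Docs totals 12 days.
Float = 14 − 12 = 2.

2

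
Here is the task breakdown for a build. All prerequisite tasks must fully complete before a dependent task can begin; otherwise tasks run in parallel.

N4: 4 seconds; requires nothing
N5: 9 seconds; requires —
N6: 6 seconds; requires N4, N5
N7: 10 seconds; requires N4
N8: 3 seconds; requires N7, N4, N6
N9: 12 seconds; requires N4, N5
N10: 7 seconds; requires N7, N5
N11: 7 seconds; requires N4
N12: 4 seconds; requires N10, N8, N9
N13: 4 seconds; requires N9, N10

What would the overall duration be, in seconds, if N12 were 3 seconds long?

Baseline: N4→N7→N10→N12 = 4+10+7+4 = 25 → 25 seconds.
N12 is on the critical path; changing it to 3 makes that path 24 seconds.
Now N4→N7→N10→N13 = 4+10+7+4 = 25 is longest, so the finish becomes 25 seconds.

25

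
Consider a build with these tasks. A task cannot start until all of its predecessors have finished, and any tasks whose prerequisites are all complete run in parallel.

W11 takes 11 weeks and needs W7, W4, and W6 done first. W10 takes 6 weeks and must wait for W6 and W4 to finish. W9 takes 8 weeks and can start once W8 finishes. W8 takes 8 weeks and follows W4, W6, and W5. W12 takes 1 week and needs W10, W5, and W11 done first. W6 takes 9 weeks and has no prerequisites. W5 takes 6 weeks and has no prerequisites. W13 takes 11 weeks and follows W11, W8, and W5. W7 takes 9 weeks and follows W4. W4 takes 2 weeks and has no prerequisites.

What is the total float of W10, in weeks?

The longest chain is W4→W7→W11→W13 = 2+9+11+11 = 33; overall finish 33 weeks.
W10 finishes as early as 15 and must finish by 32.
Slack of W10 = 26 − 9 = 17 weeks.

17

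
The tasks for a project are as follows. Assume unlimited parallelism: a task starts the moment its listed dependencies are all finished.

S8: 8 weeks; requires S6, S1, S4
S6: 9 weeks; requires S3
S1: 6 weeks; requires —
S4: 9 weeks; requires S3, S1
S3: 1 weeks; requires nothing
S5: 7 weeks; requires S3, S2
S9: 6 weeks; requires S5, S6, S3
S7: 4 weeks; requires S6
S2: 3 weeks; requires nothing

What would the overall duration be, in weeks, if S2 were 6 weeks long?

23

Baseline: S1→S4→S8 = 6+9+8 = 23 → 23 weeks.
S2 has 7 weeks of float (longest path through it is 16).
The critical path is still S1→S4→S8; finish is now 23 weeks.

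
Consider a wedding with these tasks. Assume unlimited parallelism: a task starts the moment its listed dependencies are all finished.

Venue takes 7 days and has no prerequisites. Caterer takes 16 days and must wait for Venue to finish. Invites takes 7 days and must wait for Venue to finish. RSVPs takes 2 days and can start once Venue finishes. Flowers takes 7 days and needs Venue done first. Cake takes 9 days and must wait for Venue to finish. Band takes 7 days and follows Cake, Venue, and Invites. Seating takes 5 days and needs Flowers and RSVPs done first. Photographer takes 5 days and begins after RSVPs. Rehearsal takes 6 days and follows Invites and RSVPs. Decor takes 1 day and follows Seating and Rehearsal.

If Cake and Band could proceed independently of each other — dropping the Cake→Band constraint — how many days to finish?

Original critical path: Venue→Caterer = 7+16 = 23 ⇒ 23 days.
Without Cake→Band, Band's earliest start moves from 16 to 14.
The longest chain is now Venue→Caterer = 7+16 = 23, so the wedding takes 23 days.

23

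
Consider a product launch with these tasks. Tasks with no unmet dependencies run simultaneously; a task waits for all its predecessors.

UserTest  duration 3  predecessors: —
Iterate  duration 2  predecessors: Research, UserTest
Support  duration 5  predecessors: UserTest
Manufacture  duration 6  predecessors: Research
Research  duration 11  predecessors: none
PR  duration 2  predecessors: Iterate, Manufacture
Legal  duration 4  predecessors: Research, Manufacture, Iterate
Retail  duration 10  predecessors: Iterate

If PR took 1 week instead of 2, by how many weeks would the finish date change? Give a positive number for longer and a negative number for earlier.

0

Critical path before the change: Research→Iterate→Retail = 11+2+10 = 23 giving 23 weeks.
PR is off the critical path — its longest chain is 19 weeks, giving 4 of slack.
No other chain overtakes it, so the finish is 23 weeks.
Change in finish: 23 − 23 = +0 weeks.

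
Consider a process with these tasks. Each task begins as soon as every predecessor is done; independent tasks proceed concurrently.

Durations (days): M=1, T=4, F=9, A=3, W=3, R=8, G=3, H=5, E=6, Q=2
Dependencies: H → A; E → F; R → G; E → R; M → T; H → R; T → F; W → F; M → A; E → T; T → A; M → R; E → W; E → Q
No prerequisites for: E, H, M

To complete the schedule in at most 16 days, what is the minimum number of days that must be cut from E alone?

3

Current finish: 19 days; target: 16.
E is on every critical path, so each day cut from E cuts the finish by one (this holds down to a finish of 16).
Need 19 − 16 = 3 days off E → E becomes 3 days, finish becomes 16.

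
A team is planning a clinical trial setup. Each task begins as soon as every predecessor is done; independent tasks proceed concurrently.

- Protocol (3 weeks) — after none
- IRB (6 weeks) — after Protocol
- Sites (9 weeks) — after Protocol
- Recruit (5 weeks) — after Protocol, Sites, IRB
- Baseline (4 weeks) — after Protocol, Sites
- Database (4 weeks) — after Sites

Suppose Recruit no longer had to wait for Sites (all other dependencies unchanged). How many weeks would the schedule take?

16

With the dependency in place, Protocol→Sites→Recruit = 3+9+5 = 17 sets the finish at 17 weeks.
Without Sites→Recruit, Recruit's earliest start moves from 12 to 9.
The longest chain is now Protocol→Sites→Baseline = 3+9+4 = 16, so the schedule takes 16 weeks.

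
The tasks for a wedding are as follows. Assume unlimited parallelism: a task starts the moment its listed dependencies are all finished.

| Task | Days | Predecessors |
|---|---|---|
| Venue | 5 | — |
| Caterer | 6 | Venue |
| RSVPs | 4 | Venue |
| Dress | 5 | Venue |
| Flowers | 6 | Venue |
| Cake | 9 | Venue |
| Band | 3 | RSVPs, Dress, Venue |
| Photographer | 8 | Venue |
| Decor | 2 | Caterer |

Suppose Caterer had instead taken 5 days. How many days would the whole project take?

14

As given, the longest chain is Venue→Cake = 5+9 = 14, so the finish is 14 days.
Caterer has 1 day of float (longest path through it is 13).
That remains the longest chain; total 14 days.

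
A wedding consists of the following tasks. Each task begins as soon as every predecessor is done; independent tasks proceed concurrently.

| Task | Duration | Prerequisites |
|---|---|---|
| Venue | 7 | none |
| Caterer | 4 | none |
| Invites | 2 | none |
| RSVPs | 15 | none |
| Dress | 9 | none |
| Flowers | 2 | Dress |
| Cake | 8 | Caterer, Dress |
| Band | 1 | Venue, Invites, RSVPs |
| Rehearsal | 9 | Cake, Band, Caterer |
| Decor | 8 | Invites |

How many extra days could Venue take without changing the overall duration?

The longest chain is Dress→Cake→Rehearsal = 9+8+9 = 26; overall finish 26 days.
The longest chain containing Venue totals 17 days.
So Venue can slip 16 − 7 = 9 days.

9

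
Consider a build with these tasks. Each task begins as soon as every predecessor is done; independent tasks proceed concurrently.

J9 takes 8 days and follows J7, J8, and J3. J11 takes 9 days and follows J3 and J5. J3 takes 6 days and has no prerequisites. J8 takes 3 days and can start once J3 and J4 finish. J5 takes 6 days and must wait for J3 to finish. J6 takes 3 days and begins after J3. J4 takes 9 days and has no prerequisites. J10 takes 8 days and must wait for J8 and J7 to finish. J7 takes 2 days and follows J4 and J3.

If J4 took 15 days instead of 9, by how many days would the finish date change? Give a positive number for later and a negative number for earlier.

The binding path is J3→J5→J11 = 6+6+9 = 21; finish at 21 days.
J4 is off the critical path — its longest chain is 20 days, giving 1 of slack.
New critical path: J4→J8→J9 = 15+3+8 = 26 ⇒ 26 days.
Change in finish: 26 − 21 = +5 days.

5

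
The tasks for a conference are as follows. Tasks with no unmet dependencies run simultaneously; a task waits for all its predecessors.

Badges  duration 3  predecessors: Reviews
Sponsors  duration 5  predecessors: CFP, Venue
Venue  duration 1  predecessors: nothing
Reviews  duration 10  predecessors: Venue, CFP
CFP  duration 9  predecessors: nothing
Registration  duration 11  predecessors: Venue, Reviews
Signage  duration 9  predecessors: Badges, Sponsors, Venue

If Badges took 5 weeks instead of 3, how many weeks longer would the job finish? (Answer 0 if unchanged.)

2

Baseline: CFP→Reviews→Badges→Signage = 9+10+3+9 = 31 → 31 weeks.
Since Badges is critical, the +2 change carries straight to that chain (now 33 weeks).
No other chain overtakes it, so the finish is 33 weeks.
Change in finish: 33 − 31 = +2 weeks.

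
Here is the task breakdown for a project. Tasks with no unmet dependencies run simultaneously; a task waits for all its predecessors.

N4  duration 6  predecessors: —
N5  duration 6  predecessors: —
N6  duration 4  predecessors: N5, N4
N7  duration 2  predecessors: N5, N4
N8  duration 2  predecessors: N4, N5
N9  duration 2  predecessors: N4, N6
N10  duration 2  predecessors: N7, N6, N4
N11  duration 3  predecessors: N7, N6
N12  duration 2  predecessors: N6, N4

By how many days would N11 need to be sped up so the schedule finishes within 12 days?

1

Current finish: 13 days; target: 12.
N11 is on every critical path, so each day cut from N11 cuts the finish by one (this holds down to a finish of 12).
Need 13 − 12 = 1 day off N11 → N11 becomes 2 days, finish becomes 12.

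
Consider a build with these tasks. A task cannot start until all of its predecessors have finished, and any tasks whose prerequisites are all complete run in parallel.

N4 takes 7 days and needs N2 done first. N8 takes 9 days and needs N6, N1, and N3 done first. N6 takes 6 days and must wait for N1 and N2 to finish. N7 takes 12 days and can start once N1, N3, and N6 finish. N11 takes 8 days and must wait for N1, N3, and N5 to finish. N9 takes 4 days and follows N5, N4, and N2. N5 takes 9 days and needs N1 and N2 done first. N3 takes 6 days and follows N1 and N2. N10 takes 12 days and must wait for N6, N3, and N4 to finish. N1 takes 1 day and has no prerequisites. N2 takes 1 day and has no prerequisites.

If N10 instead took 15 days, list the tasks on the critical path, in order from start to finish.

N2, N4, N10

The binding path is N2→N4→N10 = 1+7+12 = 20; finish at 20 days.
N10 is on the critical path; changing it to 15 makes that path 23 days.
That remains the longest chain; total 23 days.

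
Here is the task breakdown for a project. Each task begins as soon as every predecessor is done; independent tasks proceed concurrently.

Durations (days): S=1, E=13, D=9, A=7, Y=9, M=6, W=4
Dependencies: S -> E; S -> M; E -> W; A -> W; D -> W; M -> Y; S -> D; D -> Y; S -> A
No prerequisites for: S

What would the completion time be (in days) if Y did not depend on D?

18

With the dependency in place, S→D→Y = 1+9+9 = 19 sets the finish at 19 days.
Without D→Y, Y's earliest start moves from 10 to 7.
The longest chain is now S→E→W = 1+13+4 = 18, so the schedule takes 18 days.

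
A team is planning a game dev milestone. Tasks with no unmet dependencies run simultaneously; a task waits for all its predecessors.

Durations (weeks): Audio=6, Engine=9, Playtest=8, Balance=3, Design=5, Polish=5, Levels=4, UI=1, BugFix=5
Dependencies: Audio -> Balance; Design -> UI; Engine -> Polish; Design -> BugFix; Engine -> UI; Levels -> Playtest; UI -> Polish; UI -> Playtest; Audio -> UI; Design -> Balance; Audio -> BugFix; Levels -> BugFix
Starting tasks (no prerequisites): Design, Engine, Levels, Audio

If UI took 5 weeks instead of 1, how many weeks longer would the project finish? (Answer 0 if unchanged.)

As given, the longest chain is Engine→UI→Playtest = 9+1+8 = 18, so the finish is 18 weeks.
Since UI is critical, the +4 change carries straight to that chain (now 22 weeks).
The critical path is still Engine→UI→Playtest; finish is now 22 weeks.
Change in finish: 22 − 18 = +4 weeks.

4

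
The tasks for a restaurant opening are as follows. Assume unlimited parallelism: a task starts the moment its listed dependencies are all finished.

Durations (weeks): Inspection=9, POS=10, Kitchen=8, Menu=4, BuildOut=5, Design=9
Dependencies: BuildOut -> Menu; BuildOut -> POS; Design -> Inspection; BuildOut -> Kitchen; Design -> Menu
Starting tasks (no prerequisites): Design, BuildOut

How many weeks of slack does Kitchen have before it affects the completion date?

Design→Inspection = 9+9 = 18 sets the makespan at 18 weeks.
Kitchen finishes as early as 13 and must finish by 18.
So Kitchen can slip 18 − 13 = 5 weeks.

5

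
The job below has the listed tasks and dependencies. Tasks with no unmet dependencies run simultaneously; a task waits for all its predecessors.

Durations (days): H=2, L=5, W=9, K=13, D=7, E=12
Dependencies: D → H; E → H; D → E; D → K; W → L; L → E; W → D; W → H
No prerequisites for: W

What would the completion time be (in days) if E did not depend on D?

With the dependency in place, W→D→E→H = 9+7+12+2 = 30 sets the finish at 30 days.
Without D→E, E's earliest start moves from 16 to 14.
After: W→D→K = 9+7+13 = 29 → 29 days.

29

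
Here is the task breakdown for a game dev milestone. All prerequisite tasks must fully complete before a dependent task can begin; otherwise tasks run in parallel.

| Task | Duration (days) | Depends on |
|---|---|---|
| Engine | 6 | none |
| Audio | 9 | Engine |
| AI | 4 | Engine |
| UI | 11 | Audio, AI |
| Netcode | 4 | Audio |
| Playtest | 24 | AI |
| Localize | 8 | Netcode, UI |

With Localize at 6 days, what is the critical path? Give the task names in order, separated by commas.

Engine, AI, Playtest

Baseline: Engine→Audio→UI→Localize = 6+9+11+8 = 34 → 34 days.
Since Localize is critical, the -2 change carries straight to that chain (now 32 days).
The binding chain switches to Engine→AI→Playtest = 6+4+24 = 34; finish 34 days.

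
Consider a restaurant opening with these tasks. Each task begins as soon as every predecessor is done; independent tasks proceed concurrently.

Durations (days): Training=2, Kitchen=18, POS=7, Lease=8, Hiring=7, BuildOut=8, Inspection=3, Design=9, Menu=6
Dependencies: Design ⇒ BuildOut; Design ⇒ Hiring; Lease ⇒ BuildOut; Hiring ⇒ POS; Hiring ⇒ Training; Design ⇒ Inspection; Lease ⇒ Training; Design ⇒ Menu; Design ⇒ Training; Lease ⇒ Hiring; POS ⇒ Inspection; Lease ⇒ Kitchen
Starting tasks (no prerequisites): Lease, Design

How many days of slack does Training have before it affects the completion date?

The longest chain is Lease→Kitchen = 8+18 = 26; overall finish 26 days.
Training finishes as early as 18 and must finish by 26.
So Training can slip 26 − 18 = 8 days.

8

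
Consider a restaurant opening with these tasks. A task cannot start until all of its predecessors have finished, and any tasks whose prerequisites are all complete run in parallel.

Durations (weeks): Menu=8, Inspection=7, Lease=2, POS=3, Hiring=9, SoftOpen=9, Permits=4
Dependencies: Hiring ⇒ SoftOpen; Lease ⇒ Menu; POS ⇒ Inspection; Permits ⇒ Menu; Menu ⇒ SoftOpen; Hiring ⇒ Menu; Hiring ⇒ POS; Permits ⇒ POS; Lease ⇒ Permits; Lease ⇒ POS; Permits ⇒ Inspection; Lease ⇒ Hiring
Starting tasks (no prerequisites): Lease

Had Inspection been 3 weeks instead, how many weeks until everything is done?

The binding path is Lease→Hiring→Menu→SoftOpen = 2+9+8+9 = 28; finish at 28 weeks.
Inspection is off the critical path — its longest chain is 21 weeks, giving 7 of slack.
The critical path is still Lease→Hiring→Menu→SoftOpen; finish is now 28 weeks.

28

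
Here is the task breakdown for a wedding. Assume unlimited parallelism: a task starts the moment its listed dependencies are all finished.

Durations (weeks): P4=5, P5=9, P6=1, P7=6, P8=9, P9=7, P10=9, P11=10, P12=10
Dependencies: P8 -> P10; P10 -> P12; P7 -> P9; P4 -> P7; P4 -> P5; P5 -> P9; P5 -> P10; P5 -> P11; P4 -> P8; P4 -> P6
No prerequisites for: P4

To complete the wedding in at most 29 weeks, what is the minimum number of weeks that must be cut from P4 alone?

4

Current finish: 33 weeks; target: 29.
P4 is on every critical path, so each week cut from P4 cuts the finish by one (this holds down to a finish of 29).
Need 33 − 29 = 4 weeks off P4 → P4 becomes 1 week, finish becomes 29.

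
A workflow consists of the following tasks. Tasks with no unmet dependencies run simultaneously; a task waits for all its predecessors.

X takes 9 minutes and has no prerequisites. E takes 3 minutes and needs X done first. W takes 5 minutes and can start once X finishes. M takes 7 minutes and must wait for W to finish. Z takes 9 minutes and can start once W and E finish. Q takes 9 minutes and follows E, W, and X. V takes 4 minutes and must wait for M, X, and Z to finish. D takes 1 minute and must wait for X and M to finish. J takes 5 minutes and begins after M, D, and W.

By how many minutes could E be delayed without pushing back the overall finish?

2

X→W→M→D→J = 9+5+7+1+5 = 27 sets the makespan at 27 minutes.
Longest path through E: 25 minutes (earliest finish 12, latest finish 14).
Float = 27 − 25 = 2.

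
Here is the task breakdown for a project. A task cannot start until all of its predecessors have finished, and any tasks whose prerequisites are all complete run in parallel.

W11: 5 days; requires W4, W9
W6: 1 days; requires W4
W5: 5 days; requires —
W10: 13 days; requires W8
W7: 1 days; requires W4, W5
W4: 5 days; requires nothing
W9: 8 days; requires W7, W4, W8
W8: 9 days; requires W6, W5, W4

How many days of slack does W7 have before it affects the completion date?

The longest chain is W4→W6→W8→W9→W11 = 5+1+9+8+5 = 28; overall finish 28 days.
Longest path through W7: 19 days (earliest finish 6, latest finish 15).
So W7 can slip 15 − 6 = 9 days.

9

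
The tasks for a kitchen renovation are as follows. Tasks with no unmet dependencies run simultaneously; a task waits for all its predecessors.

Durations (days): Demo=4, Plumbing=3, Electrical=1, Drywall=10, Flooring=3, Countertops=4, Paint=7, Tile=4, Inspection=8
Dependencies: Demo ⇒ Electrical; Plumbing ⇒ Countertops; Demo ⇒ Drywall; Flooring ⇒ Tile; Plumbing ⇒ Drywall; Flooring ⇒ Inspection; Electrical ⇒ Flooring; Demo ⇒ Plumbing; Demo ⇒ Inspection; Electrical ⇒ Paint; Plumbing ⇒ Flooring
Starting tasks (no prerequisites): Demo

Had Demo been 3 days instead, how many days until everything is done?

Baseline: Demo→Plumbing→Flooring→Inspection = 4+3+3+8 = 18 → 18 days.
Since Demo is critical, the -1 change carries straight to that chain (now 17 days).
No other chain overtakes it, so the finish is 17 days.

17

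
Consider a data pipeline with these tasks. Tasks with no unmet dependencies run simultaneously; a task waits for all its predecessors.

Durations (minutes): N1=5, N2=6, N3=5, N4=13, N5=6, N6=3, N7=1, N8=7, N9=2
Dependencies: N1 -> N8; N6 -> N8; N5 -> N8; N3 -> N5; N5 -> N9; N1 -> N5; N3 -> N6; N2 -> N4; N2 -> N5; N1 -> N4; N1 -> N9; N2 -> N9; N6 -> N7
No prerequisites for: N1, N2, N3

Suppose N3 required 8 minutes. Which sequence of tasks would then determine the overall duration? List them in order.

Baseline: N2→N4 = 6+13 = 19 → 19 minutes.
The longest path through N3 is only 18 minutes, so N3 has float 1.
The binding chain switches to N3→N5→N8 = 8+6+7 = 21; finish 21 minutes.

N3, N5, N8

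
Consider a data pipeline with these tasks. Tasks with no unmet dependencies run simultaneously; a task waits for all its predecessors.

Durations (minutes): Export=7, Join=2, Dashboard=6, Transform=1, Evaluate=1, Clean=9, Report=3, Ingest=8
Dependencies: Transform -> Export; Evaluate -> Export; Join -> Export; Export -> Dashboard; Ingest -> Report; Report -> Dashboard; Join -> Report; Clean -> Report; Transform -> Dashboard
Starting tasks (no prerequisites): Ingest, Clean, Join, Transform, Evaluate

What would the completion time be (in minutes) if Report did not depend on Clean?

17

With the dependency in place, Clean→Report→Dashboard = 9+3+6 = 18 sets the finish at 18 minutes.
Without Clean→Report, Report's earliest start moves from 9 to 8.
The longest chain is now Ingest→Report→Dashboard = 8+3+6 = 17, so the job takes 17 minutes.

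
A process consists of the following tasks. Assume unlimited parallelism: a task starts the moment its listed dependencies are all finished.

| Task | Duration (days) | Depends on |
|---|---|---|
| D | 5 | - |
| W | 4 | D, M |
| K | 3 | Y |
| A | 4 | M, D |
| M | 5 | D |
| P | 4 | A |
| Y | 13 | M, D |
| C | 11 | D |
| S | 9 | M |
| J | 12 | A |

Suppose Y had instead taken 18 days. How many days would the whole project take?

As given, the longest chain is D→M→Y→K = 5+5+13+3 = 26, so the finish is 26 days.
Y lies on that path, so at 18 days the path becomes 31 days.
That remains the longest chain; total 31 days.

31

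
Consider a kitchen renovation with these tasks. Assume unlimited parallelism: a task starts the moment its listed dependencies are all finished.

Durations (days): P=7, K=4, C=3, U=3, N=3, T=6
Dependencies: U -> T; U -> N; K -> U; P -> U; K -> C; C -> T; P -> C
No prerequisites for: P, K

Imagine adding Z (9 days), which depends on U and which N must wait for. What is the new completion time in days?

Originally the plan takes 16 days.
With Z inserted, N now waits for max(U, Z).
New critical path: P→U→Z→N = 7+3+9+3 = 22 ⇒ 22 days.

22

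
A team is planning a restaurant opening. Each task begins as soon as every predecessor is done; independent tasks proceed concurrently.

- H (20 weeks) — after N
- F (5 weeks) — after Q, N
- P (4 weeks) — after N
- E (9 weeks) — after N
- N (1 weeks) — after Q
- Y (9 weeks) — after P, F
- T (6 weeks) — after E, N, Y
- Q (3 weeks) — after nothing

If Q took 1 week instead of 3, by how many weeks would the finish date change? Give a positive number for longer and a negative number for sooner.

-2

Baseline: Q→N→F→Y→T = 3+1+5+9+6 = 24 → 24 weeks.
Q lies on that path, so at 1 week the path becomes 22 weeks.
That remains the longest chain; total 22 weeks.
Change in finish: 22 − 24 = -2 weeks.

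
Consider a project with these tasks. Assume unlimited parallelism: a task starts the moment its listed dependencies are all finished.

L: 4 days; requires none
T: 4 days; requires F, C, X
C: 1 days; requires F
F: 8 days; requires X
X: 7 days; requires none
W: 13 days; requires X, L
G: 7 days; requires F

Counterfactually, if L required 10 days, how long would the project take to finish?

23

Baseline: X→F→G = 7+8+7 = 22 → 22 days.
L has 5 days of float (longest path through it is 17).
The binding chain switches to L→W = 10+13 = 23; finish 23 days.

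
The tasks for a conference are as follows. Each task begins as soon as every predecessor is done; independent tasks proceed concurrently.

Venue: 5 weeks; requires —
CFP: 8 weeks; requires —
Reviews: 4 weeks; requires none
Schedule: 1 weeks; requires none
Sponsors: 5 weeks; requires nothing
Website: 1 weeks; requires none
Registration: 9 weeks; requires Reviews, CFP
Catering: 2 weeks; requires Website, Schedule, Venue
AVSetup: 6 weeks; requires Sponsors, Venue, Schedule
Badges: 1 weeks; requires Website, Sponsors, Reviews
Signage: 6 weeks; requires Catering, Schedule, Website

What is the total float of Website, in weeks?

8

The longest chain is CFP→Registration = 8+9 = 17; overall finish 17 weeks.
Longest path through Website: 9 weeks (earliest finish 1, latest finish 9).
Float = 17 − 9 = 8.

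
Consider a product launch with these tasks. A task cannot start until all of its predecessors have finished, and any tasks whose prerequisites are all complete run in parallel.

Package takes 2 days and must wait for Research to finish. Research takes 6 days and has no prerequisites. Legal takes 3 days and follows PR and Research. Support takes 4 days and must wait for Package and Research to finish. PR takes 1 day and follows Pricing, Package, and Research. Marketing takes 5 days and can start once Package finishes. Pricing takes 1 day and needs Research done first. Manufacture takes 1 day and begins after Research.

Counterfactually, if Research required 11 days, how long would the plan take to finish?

Critical path before the change: Research→Package→Marketing = 6+2+5 = 13 giving 13 days.
Research lies on that path, so at 11 days the path becomes 18 days.
That remains the longest chain; total 18 days.

18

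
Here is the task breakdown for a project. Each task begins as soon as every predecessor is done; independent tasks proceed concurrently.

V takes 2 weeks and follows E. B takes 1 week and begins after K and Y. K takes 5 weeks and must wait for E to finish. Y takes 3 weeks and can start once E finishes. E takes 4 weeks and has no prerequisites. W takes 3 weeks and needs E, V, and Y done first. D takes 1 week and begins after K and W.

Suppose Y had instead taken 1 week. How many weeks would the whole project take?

Critical path before the change: E→Y→W→D = 4+3+3+1 = 11 giving 11 weeks.
Y is on the critical path; changing it to 1 makes that path 9 weeks.
The binding chain switches to E→K→B = 4+5+1 = 10; finish 10 weeks.

10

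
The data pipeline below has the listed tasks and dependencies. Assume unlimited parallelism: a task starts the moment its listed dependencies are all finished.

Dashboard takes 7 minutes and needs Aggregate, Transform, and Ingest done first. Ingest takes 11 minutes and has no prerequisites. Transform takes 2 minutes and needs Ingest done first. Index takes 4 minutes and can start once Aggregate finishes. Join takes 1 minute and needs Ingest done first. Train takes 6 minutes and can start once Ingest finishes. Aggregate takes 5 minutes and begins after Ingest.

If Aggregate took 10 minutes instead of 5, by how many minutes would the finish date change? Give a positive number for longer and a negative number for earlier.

Baseline: Ingest→Aggregate→Dashboard = 11+5+7 = 23 → 23 minutes.
Aggregate is on the critical path; changing it to 10 makes that path 28 minutes.
The critical path is still Ingest→Aggregate→Dashboard; finish is now 28 minutes.
Change in finish: 28 − 23 = +5 minutes.

5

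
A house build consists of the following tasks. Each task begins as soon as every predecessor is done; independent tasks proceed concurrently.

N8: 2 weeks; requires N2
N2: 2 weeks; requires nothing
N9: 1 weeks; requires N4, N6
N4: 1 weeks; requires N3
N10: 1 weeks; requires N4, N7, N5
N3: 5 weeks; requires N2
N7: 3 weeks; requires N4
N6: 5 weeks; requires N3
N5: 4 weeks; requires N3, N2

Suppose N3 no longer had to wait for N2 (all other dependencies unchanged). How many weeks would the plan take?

Original critical path: N2→N3→N6→N9 = 2+5+5+1 = 13 ⇒ 13 weeks.
Without N2→N3, N3's earliest start moves from 2 to 0.
The longest chain is now N3→N6→N9 = 5+5+1 = 11, so the plan takes 11 weeks.

11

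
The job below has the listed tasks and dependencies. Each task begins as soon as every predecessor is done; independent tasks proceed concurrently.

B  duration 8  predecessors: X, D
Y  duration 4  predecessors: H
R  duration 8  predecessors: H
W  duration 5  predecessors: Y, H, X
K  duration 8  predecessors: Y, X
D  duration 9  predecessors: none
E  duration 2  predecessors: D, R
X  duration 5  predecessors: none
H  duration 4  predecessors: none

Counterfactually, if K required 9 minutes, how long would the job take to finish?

As given, the longest chain is D→B = 9+8 = 17, so the finish is 17 minutes.
The longest path through K is only 16 minutes, so K has float 1.
The binding chain switches to H→Y→K = 4+4+9 = 17; finish 17 minutes.

17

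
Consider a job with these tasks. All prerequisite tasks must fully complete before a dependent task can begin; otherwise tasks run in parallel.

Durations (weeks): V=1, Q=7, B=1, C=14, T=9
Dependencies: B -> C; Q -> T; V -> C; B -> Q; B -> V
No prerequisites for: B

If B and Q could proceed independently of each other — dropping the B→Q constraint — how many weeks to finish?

Before: longest chain B→Q→T = 1+7+9 = 17, finish 17.
Without B→Q, Q's earliest start moves from 1 to 0.
New critical path: B→V→C = 1+1+14 = 16 ⇒ 16 weeks.

16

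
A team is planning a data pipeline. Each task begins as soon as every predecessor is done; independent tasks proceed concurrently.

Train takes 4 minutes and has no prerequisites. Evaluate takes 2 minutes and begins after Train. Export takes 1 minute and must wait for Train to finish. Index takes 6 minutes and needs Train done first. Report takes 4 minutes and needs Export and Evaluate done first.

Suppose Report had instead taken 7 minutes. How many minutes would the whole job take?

As given, the longest chain is Train→Evaluate→Report = 4+2+4 = 10, so the finish is 10 minutes.
Since Report is critical, the +3 change carries straight to that chain (now 13 minutes).
The critical path is still Train→Evaluate→Report; finish is now 13 minutes.

13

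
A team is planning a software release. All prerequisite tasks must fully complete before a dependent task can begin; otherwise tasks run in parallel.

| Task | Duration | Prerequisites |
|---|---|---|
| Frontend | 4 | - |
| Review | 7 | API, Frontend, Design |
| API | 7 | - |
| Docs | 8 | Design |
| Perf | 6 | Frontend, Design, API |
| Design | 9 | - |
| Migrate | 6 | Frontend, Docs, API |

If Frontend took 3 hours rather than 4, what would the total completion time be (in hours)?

23

Actual critical path: Design→Docs→Migrate = 9+8+6 = 23 ⇒ 23 hours.
The longest path through Frontend is only 11 hours, so Frontend has float 12.
That remains the longest chain; total 23 hours.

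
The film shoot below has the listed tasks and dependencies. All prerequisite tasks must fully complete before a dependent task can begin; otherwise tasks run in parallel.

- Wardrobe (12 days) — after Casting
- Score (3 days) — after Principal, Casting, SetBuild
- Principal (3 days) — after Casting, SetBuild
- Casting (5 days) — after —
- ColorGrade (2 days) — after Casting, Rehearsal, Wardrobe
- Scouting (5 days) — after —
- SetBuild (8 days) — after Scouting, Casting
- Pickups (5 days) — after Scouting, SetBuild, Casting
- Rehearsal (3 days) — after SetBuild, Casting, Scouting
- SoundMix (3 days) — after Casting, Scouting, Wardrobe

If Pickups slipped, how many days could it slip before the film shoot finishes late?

Casting→Wardrobe→SoundMix = 5+12+3 = 20 sets the makespan at 20 days.
Longest path through Pickups: 18 days (earliest finish 18, latest finish 20).
So Pickups can slip 20 − 18 = 2 days.

2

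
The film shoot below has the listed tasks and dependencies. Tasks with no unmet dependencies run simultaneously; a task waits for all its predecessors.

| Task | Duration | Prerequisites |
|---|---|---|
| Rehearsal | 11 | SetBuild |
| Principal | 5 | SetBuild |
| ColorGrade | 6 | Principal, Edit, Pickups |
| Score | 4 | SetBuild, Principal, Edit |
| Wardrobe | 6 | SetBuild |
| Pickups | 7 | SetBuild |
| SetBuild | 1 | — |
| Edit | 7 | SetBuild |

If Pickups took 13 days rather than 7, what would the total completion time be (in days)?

Actual critical path: SetBuild→Pickups→ColorGrade = 1+7+6 = 14 ⇒ 14 days.
Pickups lies on that path, so at 13 days the path becomes 20 days.
No other chain overtakes it, so the finish is 20 days.

20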